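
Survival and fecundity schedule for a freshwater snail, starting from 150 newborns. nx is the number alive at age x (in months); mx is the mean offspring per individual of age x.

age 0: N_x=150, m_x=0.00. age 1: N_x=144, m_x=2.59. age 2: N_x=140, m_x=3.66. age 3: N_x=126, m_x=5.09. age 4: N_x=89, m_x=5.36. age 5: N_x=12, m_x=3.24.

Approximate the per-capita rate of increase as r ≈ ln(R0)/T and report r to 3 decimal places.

0.983

lx = nx/n0 = nx/150: 1, 0.96, 0.93333…, 0.84, 0.59333…, 0.08
R0 = Σ lx·mx = 0 + 2.4864 + 3.416… + 4.2756 + 3.18027… + 0.2592 = 13.617467…
Σ x·lx·mx = 36.162267…; T = 36.162267…/13.617467… = 2.65558…
r ≈ ln(R0)/T = ln(13.617467…)/2.65558… = 0.98335… → 0.983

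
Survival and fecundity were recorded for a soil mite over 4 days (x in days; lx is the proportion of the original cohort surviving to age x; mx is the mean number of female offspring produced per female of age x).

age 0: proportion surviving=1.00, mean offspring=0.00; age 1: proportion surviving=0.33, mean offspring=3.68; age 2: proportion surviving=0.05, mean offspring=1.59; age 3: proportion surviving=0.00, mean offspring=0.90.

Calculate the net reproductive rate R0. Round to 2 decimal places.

lx·mx by age: 0, 1.2144, 0.0795, 0
R0 = Σ lx·mx = 1.2939 → 1.29

1.29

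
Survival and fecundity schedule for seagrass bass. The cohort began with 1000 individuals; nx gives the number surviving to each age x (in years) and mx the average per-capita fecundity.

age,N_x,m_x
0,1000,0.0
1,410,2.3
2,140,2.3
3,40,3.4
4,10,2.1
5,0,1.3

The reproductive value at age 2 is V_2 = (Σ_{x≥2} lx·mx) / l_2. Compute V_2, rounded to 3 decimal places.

lx = nx/n0 = nx/1000: 1, 0.41, 0.14, 0.04, 0.01, 0
lx·mx for x ≥ 2: 0.322, 0.136, 0.021, 0 → sum = 0.479
V_2 = 0.479 / l_2 = 0.479 / 0.14 = 3.421429… → 3.421

3.421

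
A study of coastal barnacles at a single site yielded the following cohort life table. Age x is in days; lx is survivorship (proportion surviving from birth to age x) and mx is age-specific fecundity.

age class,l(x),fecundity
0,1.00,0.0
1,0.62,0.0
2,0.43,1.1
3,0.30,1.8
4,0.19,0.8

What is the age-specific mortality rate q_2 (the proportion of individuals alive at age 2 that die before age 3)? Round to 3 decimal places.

0.302

q_2 = (l_2 − l_3) / l_2 = (0.43 − 0.3) / 0.43
     = 0.13 / 0.43 = 0.302326… → 0.302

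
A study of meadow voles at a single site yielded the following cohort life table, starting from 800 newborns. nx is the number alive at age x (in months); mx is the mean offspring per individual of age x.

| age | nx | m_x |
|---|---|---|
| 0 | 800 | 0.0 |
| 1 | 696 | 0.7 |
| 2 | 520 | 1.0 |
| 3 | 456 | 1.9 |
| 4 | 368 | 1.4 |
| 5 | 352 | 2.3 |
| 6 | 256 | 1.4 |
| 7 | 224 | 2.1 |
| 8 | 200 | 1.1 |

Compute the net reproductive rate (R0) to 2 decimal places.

lx = nx/n0 = nx/800: 1, 0.87, 0.65, 0.57, 0.46, 0.44, 0.32, 0.28, 0.25
lx·mx by age: 0, 0.609, 0.65, 1.083, 0.644, 1.012, 0.448, 0.588, 0.275
R0 = Σ lx·mx = 5.309 → 5.31

5.31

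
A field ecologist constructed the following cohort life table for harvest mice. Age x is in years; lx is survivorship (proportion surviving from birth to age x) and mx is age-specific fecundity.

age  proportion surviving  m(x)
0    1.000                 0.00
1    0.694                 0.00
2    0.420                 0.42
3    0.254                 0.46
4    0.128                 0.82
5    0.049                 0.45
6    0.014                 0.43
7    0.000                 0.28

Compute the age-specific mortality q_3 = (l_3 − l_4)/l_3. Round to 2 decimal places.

0.50

q_3 = (l_3 − l_4) / l_3 = (0.254 − 0.128) / 0.254
     = 0.126 / 0.254 = 0.496063… → 0.50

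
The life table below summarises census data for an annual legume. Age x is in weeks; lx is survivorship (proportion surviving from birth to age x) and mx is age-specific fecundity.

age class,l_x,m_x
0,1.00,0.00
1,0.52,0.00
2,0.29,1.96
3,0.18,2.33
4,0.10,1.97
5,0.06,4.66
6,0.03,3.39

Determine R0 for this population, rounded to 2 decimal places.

1.57

lx·mx by age: 0, 0, 0.5684, 0.4194, 0.197, 0.2796, 0.1017
R0 = Σ lx·mx = 1.5661 → 1.57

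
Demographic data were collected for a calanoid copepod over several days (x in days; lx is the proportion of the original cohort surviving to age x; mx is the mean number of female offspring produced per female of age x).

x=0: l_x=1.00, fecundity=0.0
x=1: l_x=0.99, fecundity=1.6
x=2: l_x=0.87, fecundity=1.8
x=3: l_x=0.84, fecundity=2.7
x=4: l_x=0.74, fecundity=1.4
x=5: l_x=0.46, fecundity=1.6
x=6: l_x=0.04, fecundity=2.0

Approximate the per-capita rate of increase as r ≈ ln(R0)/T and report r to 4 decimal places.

R0 = Σ lx·mx = 0 + 1.584 + 1.566 + 2.268 + 1.036 + 0.736 + 0.08 = 7.27
Σ x·lx·mx = 19.824; T = 19.824/7.27 = 2.72682…
r ≈ ln(R0)/T = ln(7.27)/2.72682… = 0.727497… → 0.7275

0.7275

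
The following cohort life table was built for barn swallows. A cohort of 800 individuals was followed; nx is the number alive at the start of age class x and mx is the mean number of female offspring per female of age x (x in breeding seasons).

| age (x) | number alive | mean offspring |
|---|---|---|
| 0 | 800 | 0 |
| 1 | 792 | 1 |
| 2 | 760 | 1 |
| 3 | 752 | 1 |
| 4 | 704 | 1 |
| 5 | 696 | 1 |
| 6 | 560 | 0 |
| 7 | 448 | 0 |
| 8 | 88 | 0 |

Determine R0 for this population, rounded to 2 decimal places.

4.63

lx = nx/n0 = nx/800: 1, 0.99, 0.95, 0.94, 0.88, 0.87, 0.7, 0.56, 0.11
lx·mx by age: 0, 0.99, 0.95, 0.94, 0.88, 0.87, 0, 0, 0
R0 = Σ lx·mx = 4.63 → 4.63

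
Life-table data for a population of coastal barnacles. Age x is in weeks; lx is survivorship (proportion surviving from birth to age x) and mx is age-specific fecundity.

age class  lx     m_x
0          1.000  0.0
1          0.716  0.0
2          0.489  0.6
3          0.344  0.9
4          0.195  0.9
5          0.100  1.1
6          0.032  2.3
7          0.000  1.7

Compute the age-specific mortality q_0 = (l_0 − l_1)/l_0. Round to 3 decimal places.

0.284

q_0 = (l_0 − l_1) / l_0 = (1 − 0.716) / 1
     = 0.284 / 1 = 0.284 → 0.284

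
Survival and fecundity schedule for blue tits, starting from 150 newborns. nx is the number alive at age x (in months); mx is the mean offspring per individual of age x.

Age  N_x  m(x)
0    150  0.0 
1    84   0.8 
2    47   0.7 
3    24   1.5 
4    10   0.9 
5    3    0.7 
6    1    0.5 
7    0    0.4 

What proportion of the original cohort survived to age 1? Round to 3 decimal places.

l_1 = n_1/n_0 = 84/150 = 0.56 → 0.560

0.560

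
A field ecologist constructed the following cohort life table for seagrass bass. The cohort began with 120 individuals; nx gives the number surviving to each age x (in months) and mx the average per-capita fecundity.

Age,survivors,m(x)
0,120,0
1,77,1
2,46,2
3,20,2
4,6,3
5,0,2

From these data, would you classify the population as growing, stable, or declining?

lx = nx/n0 = nx/120: 1, 0.64167…, 0.38333…, 0.16667…, 0.05, 0
R0 = Σ lx·mx = 0 + 0.641667… + 0.766667… + 0.333333… + 0.15 + 0 = 1.891667…
R0 > 1, so the population is growing.

growing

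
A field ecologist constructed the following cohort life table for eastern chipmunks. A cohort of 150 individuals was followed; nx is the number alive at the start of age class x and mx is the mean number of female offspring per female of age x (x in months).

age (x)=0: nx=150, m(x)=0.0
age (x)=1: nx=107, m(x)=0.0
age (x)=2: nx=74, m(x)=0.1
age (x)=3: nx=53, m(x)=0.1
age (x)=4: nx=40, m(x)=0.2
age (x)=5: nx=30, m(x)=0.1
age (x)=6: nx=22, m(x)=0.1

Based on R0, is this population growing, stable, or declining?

lx = nx/n0 = nx/150: 1, 0.71333…, 0.49333…, 0.35333…, 0.26667…, 0.2, 0.14667…
R0 = Σ lx·mx = 0 + 0 + 0.049333… + 0.035333… + 0.053333… + 0.02 + 0.014667… = 0.172667…
R0 < 1, so the population is declining.

declining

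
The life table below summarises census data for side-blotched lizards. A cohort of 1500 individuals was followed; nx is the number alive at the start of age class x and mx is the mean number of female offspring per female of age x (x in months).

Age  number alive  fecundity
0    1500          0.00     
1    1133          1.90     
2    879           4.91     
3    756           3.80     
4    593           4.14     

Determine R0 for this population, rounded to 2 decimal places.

lx = nx/n0 = nx/1500: 1, 0.75533…, 0.586, 0.504, 0.39533…
lx·mx by age: 0, 1.435133…, 2.87726, 1.9152, 1.63668…
R0 = Σ lx·mx = 7.864273… → 7.86

7.86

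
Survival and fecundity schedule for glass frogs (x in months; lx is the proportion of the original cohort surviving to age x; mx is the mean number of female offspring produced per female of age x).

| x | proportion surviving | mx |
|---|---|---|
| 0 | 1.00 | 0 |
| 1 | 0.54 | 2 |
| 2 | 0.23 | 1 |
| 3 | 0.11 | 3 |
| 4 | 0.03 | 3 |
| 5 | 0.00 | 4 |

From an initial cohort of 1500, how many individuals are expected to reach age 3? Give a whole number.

Expected survivors = N0 · l_3 = 1500 × 0.11 = 165 → 165

165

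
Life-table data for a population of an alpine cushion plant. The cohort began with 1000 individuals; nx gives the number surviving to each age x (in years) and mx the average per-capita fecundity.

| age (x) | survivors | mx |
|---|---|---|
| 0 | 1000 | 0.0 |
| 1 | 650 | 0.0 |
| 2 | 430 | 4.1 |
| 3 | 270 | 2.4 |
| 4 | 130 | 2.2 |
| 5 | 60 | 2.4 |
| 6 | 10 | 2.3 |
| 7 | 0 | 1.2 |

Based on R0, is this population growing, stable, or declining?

growing

lx = nx/n0 = nx/1000: 1, 0.65, 0.43, 0.27, 0.13, 0.06, 0.01, 0
R0 = Σ lx·mx = 0 + 0 + 1.763 + 0.648 + 0.286 + 0.144 + 0.023 + 0 = 2.864
R0 > 1, so the population is growing.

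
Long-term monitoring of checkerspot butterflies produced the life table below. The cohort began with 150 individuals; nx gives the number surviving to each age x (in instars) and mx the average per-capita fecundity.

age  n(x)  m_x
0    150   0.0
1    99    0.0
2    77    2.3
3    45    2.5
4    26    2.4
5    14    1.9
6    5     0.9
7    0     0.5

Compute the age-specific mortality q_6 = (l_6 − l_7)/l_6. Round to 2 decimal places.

1.00

lx = nx/n0 = nx/150: 1, 0.66, 0.51333…, 0.3, 0.17333…, 0.09333…, 0.03333…, 0
q_6 = (l_6 − l_7) / l_6 = (0.033333… − 0) / 0.033333…
     = 0.033333… / 0.033333… = 1 → 1.00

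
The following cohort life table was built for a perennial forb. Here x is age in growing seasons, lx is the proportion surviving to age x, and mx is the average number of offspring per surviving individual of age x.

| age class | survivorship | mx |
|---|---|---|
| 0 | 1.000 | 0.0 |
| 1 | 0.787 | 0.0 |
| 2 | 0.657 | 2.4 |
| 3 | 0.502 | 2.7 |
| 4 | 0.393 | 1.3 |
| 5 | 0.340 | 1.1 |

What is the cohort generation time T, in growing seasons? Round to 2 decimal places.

2.92

lx·mx: 0, 0, 1.5768, 1.3554, 0.5109, 0.374 → R0 = 3.8171
x·lx·mx: 0, 0, 3.1536, 4.0662, 2.0436, 1.87 → Σ = 11.1334
T = 11.1334 / 3.8171 = 2.916717… → 2.92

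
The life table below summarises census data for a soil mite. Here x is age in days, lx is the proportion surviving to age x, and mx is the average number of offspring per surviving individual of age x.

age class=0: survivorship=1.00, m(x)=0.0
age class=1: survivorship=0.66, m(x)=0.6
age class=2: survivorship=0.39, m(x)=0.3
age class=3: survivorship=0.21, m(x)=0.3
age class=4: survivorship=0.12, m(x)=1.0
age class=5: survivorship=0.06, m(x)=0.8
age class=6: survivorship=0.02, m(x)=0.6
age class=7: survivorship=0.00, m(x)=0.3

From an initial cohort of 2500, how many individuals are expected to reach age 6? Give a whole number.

50

Expected survivors = N0 · l_6 = 2500 × 0.02 = 50 → 50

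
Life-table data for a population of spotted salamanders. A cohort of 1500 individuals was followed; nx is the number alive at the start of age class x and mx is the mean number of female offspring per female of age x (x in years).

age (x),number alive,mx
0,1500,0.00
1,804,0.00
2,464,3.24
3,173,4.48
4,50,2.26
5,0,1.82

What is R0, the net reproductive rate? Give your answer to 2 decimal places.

lx = nx/n0 = nx/1500: 1, 0.536, 0.30933…, 0.11533…, 0.03333…, 0
lx·mx by age: 0, 0, 1.00224…, 0.516693…, 0.075333…, 0
R0 = Σ lx·mx = 1.594267… → 1.59

1.59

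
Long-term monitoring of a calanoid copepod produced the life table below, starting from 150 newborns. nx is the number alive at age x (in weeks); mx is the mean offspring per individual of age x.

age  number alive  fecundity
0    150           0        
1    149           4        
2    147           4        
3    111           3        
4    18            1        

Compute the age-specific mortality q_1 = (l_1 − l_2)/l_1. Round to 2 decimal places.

0.01

lx = nx/n0 = nx/150: 1, 0.99333…, 0.98, 0.74, 0.12
q_1 = (l_1 − l_2) / l_1 = (0.993333… − 0.98) / 0.993333…
     = 0.013333… / 0.993333… = 0.013423… → 0.01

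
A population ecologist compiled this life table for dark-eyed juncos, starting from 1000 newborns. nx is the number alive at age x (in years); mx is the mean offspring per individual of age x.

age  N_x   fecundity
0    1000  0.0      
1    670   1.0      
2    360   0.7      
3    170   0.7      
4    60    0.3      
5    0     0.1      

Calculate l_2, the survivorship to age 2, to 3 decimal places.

0.360

l_2 = n_2/n_0 = 360/1000 = 0.36 → 0.360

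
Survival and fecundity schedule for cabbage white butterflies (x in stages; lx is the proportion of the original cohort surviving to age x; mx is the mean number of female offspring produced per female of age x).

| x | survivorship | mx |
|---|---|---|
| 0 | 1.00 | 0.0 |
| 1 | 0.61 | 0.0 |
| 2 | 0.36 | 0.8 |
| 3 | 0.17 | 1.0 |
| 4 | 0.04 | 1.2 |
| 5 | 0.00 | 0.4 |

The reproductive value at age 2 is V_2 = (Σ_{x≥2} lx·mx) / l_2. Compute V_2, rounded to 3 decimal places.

lx·mx for x ≥ 2: 0.288, 0.17, 0.048, 0 → sum = 0.506
V_2 = 0.506 / l_2 = 0.506 / 0.36 = 1.405556… → 1.406

1.406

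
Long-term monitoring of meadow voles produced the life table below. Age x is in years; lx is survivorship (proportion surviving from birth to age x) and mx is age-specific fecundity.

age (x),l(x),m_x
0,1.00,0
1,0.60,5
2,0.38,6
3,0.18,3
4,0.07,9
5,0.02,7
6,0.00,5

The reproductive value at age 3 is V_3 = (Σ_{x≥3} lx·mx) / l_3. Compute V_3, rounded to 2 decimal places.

7.28

lx·mx for x ≥ 3: 0.54, 0.63, 0.14, 0 → sum = 1.31
V_3 = 1.31 / l_3 = 1.31 / 0.18 = 7.277778… → 7.28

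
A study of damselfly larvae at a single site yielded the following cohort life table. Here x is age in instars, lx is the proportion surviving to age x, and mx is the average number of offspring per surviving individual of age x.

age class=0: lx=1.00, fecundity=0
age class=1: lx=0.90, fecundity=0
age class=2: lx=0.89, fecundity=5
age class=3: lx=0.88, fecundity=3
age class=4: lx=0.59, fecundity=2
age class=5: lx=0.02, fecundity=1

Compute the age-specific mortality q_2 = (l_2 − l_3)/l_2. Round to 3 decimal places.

q_2 = (l_2 − l_3) / l_2 = (0.89 − 0.88) / 0.89
     = 0.01 / 0.89 = 0.011236… → 0.011

0.011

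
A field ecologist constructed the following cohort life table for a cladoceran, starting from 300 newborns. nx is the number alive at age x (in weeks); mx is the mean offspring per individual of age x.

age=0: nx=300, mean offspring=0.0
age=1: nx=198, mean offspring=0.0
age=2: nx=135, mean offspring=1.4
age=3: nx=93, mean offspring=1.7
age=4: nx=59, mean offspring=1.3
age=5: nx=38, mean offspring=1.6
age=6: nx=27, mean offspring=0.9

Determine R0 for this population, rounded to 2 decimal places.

1.70

lx = nx/n0 = nx/300: 1, 0.66, 0.45, 0.31, 0.19667…, 0.12667…, 0.09
lx·mx by age: 0, 0, 0.63, 0.527, 0.255667…, 0.202667…, 0.081
R0 = Σ lx·mx = 1.696333… → 1.70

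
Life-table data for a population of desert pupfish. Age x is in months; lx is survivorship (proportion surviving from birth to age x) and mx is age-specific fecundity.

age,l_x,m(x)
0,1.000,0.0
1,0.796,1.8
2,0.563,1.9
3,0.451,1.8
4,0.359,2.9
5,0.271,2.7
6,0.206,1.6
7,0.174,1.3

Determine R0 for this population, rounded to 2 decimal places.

5.64

lx·mx by age: 0, 1.4328, 1.0697, 0.8118, 1.0411, 0.7317, 0.3296, 0.2262
R0 = Σ lx·mx = 5.6429 → 5.64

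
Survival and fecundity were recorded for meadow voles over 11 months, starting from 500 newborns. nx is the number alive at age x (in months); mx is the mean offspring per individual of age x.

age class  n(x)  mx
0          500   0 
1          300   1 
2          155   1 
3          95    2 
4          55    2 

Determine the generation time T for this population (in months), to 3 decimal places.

lx = nx/n0 = nx/500: 1, 0.6, 0.31, 0.19, 0.11
lx·mx: 0, 0.6, 0.31, 0.38, 0.22 → R0 = 1.51
x·lx·mx: 0, 0.6, 0.62, 1.14, 0.88 → Σ = 3.24
T = 3.24 / 1.51 = 2.145695… → 2.146

2.146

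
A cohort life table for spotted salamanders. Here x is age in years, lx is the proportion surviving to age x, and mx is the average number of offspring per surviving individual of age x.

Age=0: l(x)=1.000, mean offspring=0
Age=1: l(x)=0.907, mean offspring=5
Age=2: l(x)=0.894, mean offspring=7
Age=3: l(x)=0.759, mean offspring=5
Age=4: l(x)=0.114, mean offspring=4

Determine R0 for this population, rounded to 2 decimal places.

lx·mx by age: 0, 4.535, 6.258, 3.795, 0.456
R0 = Σ lx·mx = 15.044 → 15.04

15.04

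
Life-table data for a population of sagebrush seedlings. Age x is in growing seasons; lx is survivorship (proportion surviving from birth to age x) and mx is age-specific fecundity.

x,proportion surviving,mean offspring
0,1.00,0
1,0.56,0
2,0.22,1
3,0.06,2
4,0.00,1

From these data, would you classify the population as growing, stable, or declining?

R0 = Σ lx·mx = 0 + 0 + 0.22 + 0.12 + 0 = 0.34
R0 < 1, so the population is declining.

declining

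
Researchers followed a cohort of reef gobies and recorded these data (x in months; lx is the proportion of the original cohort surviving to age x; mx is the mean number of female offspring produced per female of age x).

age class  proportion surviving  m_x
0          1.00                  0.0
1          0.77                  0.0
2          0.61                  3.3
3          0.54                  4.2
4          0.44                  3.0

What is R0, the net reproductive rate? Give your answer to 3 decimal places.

lx·mx by age: 0, 0, 2.013, 2.268, 1.32
R0 = Σ lx·mx = 5.601 → 5.601

5.601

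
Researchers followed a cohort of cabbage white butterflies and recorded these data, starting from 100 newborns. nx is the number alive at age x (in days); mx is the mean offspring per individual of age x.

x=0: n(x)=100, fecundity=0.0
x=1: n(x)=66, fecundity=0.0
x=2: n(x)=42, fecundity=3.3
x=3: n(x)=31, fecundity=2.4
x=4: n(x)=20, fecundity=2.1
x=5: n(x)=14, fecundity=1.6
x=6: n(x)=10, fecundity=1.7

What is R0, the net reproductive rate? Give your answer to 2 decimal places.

2.94

lx = nx/n0 = nx/100: 1, 0.66, 0.42, 0.31, 0.2, 0.14, 0.1
lx·mx by age: 0, 0, 1.386, 0.744, 0.42, 0.224, 0.17
R0 = Σ lx·mx = 2.944 → 2.94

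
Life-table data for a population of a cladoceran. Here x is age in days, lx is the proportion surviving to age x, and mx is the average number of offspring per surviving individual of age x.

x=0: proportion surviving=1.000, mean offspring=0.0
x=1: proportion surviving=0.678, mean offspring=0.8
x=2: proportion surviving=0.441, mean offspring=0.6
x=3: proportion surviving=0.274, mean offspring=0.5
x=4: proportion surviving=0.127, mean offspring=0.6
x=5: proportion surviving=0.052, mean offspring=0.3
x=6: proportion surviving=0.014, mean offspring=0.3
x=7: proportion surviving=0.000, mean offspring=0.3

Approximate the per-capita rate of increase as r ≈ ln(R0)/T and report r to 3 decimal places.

R0 = Σ lx·mx = 0 + 0.5424 + 0.2646 + 0.137 + 0.0762 + 0.0156 + 0.0042 + 0 = 1.04
Σ x·lx·mx = 1.8906; T = 1.8906/1.04 = 1.81788…
r ≈ ln(R0)/T = ln(1.04)/1.81788… = 0.02157… → 0.022

0.022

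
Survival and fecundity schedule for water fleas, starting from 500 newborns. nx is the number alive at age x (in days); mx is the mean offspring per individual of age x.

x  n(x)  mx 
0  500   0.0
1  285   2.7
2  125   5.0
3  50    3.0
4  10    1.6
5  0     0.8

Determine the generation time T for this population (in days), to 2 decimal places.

1.62

lx = nx/n0 = nx/500: 1, 0.57, 0.25, 0.1, 0.02, 0
lx·mx: 0, 1.539, 1.25, 0.3, 0.032, 0 → R0 = 3.121
x·lx·mx: 0, 1.539, 2.5, 0.9, 0.128, 0 → Σ = 5.067
T = 5.067 / 3.121 = 1.623518… → 1.62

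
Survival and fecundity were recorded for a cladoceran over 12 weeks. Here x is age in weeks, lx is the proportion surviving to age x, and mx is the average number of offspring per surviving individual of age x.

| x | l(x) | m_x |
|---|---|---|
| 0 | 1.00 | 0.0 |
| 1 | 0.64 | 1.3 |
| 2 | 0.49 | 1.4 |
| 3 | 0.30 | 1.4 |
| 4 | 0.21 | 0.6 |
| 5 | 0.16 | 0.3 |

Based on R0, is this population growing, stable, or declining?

R0 = Σ lx·mx = 0 + 0.832 + 0.686 + 0.42 + 0.126 + 0.048 = 2.112
R0 > 1, so the population is growing.

growing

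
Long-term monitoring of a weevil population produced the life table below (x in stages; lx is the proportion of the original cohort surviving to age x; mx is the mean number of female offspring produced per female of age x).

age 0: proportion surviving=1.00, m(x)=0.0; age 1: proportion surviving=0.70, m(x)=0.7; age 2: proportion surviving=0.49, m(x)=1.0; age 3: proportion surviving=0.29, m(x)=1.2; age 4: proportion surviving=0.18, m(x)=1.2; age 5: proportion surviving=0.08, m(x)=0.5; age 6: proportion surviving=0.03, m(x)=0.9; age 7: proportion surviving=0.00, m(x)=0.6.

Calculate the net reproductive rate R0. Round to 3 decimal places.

1.611

lx·mx by age: 0, 0.49, 0.49, 0.348, 0.216, 0.04, 0.027, 0
R0 = Σ lx·mx = 1.611 → 1.611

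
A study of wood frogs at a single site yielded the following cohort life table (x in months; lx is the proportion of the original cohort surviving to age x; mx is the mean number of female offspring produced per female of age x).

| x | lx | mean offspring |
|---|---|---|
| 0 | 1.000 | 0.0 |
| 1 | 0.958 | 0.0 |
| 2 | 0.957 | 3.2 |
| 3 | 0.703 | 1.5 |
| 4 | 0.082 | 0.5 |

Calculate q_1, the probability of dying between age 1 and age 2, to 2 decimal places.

q_1 = (l_1 − l_2) / l_1 = (0.958 − 0.957) / 0.958
     = 0.001 / 0.958 = 0.001044… → 0.00

0.00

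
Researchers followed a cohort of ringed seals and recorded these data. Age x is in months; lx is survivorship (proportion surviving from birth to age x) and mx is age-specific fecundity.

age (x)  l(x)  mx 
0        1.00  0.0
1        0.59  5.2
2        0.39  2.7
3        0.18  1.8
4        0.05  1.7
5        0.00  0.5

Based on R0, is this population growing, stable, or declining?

R0 = Σ lx·mx = 0 + 3.068 + 1.053 + 0.324 + 0.085 + 0 = 4.53
R0 > 1, so the population is growing.

growing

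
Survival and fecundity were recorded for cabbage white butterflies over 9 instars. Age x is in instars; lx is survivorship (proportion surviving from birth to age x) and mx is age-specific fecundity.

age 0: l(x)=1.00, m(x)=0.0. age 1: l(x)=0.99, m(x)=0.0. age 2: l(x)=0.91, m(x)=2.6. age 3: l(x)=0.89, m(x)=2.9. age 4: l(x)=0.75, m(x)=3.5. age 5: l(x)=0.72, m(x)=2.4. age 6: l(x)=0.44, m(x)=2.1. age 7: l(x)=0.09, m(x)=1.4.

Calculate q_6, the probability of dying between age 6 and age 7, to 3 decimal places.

q_6 = (l_6 − l_7) / l_6 = (0.44 − 0.09) / 0.44
     = 0.35 / 0.44 = 0.795455… → 0.795

0.795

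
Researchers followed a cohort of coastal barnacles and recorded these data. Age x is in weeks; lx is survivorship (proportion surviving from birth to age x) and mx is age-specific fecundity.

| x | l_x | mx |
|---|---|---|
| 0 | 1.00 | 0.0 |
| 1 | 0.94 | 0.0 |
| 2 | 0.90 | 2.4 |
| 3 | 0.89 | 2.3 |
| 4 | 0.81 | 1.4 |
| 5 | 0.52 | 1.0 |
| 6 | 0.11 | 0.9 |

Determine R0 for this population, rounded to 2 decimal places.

5.96

lx·mx by age: 0, 0, 2.16, 2.047, 1.134, 0.52, 0.099
R0 = Σ lx·mx = 5.96 → 5.96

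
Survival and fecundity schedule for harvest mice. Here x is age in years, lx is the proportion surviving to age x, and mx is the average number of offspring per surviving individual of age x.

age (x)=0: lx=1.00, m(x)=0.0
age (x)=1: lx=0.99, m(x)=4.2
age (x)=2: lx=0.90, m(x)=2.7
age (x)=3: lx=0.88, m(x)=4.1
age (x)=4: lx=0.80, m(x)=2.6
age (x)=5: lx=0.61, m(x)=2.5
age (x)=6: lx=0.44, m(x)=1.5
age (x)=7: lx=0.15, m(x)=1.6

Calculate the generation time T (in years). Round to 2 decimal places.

lx·mx: 0, 4.158, 2.43, 3.608, 2.08, 1.525, 0.66, 0.24 → R0 = 14.701
x·lx·mx: 0, 4.158, 4.86, 10.824, 8.32, 7.625, 3.96, 1.68 → Σ = 41.427
T = 41.427 / 14.701 = 2.817972… → 2.82

2.82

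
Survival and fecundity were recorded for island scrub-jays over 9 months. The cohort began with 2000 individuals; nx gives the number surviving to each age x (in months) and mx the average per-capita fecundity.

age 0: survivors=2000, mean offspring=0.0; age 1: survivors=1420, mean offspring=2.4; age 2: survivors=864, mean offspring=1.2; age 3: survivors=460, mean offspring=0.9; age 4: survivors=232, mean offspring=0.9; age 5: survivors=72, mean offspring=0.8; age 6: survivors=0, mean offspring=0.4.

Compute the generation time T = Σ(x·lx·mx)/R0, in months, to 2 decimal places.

1.53

lx = nx/n0 = nx/2000: 1, 0.71, 0.432, 0.23, 0.116, 0.036, 0
lx·mx: 0, 1.704, 0.5184, 0.207, 0.1044, 0.0288, 0 → R0 = 2.5626
x·lx·mx: 0, 1.704, 1.0368, 0.621, 0.4176, 0.144, 0 → Σ = 3.9234
T = 3.9234 / 2.5626 = 1.531023… → 1.53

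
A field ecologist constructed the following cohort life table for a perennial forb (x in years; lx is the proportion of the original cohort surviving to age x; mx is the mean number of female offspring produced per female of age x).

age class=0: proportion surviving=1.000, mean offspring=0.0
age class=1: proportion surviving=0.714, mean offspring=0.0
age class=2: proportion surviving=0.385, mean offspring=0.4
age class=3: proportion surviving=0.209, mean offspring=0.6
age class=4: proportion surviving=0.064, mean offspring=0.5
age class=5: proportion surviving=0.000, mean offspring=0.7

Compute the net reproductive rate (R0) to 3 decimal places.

0.311

lx·mx by age: 0, 0, 0.154, 0.1254, 0.032, 0
R0 = Σ lx·mx = 0.3114 → 0.311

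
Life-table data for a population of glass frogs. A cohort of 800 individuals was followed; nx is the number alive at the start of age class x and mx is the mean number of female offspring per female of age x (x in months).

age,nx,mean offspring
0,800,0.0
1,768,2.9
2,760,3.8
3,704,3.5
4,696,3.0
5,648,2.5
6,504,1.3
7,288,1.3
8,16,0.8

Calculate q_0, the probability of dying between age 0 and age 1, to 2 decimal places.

lx = nx/n0 = nx/800: 1, 0.96, 0.95, 0.88, 0.87, 0.81, 0.63, 0.36, 0.02
q_0 = (l_0 − l_1) / l_0 = (1 − 0.96) / 1
     = 0.04 / 1 = 0.04 → 0.04

0.04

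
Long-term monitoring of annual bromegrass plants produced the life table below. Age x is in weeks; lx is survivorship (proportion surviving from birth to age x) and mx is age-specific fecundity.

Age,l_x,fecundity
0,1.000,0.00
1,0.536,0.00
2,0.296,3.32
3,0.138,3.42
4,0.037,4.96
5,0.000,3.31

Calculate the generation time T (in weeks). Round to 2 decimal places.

2.51

lx·mx: 0, 0, 0.98272, 0.47196, 0.18352, 0 → R0 = 1.6382
x·lx·mx: 0, 0, 1.96544, 1.41588, 0.73408, 0 → Σ = 4.1154
T = 4.1154 / 1.6382 = 2.512147… → 2.51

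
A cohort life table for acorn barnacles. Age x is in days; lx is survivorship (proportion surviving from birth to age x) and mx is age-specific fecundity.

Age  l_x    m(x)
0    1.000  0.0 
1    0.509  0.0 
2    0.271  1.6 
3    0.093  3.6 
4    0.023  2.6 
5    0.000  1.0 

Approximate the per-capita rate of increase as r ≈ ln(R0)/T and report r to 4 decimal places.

-0.0740

R0 = Σ lx·mx = 0 + 0 + 0.4336 + 0.3348 + 0.0598 + 0 = 0.8282
Σ x·lx·mx = 2.1108; T = 2.1108/0.8282 = 2.54866…
r ≈ ln(R0)/T = ln(0.8282)/2.54866… = -0.073961… → -0.0740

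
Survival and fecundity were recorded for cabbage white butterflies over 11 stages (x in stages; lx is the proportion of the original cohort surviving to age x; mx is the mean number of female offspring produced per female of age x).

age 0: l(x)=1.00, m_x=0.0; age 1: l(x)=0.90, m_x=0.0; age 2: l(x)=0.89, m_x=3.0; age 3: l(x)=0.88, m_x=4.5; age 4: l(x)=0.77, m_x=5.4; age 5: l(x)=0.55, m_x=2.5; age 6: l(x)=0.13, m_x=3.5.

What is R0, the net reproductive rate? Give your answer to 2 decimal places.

12.62

lx·mx by age: 0, 0, 2.67, 3.96, 4.158, 1.375, 0.455
R0 = Σ lx·mx = 12.618 → 12.62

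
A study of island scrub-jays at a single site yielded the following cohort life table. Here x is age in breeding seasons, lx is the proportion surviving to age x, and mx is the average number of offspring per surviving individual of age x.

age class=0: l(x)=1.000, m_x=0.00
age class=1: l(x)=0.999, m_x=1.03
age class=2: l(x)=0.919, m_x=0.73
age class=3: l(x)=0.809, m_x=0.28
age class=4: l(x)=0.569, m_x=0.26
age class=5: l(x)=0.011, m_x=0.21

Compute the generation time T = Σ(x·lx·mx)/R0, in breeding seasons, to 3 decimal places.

lx·mx: 0, 1.02897, 0.67087, 0.22652, 0.14794, 0.00231 → R0 = 2.07661
x·lx·mx: 0, 1.02897, 1.34174, 0.67956, 0.59176, 0.01155 → Σ = 3.65358
T = 3.65358 / 2.07661 = 1.759396… → 1.759

1.759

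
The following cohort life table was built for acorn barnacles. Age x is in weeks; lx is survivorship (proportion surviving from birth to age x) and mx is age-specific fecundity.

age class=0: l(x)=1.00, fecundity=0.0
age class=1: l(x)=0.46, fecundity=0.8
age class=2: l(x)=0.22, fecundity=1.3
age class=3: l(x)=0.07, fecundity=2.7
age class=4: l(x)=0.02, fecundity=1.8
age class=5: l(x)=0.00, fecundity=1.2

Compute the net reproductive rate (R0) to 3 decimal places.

0.879

lx·mx by age: 0, 0.368, 0.286, 0.189, 0.036, 0
R0 = Σ lx·mx = 0.879 → 0.879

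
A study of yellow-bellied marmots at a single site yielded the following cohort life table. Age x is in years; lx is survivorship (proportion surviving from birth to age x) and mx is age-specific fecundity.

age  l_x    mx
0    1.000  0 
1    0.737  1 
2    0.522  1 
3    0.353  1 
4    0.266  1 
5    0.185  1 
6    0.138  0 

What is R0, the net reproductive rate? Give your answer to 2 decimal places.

2.06

lx·mx by age: 0, 0.737, 0.522, 0.353, 0.266, 0.185, 0
R0 = Σ lx·mx = 2.063 → 2.06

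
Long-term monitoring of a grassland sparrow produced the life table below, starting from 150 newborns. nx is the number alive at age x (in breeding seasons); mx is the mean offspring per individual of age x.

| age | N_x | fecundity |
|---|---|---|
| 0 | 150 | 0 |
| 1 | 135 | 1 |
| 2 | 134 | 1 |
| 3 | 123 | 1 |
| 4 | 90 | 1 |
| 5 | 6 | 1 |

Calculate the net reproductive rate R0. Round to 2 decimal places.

lx = nx/n0 = nx/150: 1, 0.9, 0.89333…, 0.82, 0.6, 0.04
lx·mx by age: 0, 0.9, 0.893333…, 0.82, 0.6, 0.04
R0 = Σ lx·mx = 3.253333… → 3.25

3.25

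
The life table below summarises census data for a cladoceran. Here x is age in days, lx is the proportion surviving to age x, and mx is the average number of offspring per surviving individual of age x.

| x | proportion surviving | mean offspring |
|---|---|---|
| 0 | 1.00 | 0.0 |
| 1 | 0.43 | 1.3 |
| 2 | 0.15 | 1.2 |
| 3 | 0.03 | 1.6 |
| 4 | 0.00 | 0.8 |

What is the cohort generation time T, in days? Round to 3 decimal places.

1.351

lx·mx: 0, 0.559, 0.18, 0.048, 0 → R0 = 0.787
x·lx·mx: 0, 0.559, 0.36, 0.144, 0 → Σ = 1.063
T = 1.063 / 0.787 = 1.350699… → 1.351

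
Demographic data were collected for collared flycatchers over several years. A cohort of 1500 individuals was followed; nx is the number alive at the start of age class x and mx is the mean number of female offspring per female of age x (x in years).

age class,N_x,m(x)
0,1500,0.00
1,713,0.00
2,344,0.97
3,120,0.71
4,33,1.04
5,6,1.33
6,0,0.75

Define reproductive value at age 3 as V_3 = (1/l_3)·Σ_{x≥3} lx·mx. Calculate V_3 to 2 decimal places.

1.06

lx = nx/n0 = nx/1500: 1, 0.47533…, 0.22933…, 0.08, 0.022, 0.004, 0
lx·mx for x ≥ 3: 0.0568, 0.02288, 0.00532, 0 → sum = 0.085
V_3 = 0.085 / l_3 = 0.085 / 0.08 = 1.0625 → 1.06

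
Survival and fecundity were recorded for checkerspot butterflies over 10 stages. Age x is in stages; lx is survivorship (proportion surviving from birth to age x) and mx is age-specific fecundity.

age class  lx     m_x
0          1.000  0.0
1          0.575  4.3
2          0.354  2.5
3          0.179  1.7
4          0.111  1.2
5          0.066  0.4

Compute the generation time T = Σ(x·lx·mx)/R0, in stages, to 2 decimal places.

lx·mx: 0, 2.4725, 0.885, 0.3043, 0.1332, 0.0264 → R0 = 3.8214
x·lx·mx: 0, 2.4725, 1.77, 0.9129, 0.5328, 0.132 → Σ = 5.8202
T = 5.8202 / 3.8214 = 1.523054… → 1.52

1.52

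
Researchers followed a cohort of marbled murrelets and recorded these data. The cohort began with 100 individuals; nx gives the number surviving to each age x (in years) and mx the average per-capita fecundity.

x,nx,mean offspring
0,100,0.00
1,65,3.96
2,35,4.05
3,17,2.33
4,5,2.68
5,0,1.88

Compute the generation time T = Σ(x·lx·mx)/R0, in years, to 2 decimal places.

1.58

lx = nx/n0 = nx/100: 1, 0.65, 0.35, 0.17, 0.05, 0
lx·mx: 0, 2.574, 1.4175, 0.3961, 0.134, 0 → R0 = 4.5216
x·lx·mx: 0, 2.574, 2.835, 1.1883, 0.536, 0 → Σ = 7.1333
T = 7.1333 / 4.5216 = 1.577605… → 1.58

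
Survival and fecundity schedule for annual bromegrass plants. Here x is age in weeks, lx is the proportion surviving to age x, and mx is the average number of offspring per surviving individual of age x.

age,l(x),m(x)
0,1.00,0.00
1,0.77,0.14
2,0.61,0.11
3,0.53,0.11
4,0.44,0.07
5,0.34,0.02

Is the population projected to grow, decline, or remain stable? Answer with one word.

R0 = Σ lx·mx = 0 + 0.1078 + 0.0671 + 0.0583 + 0.0308 + 0.0068 = 0.2708
R0 < 1, so the population is declining.

declining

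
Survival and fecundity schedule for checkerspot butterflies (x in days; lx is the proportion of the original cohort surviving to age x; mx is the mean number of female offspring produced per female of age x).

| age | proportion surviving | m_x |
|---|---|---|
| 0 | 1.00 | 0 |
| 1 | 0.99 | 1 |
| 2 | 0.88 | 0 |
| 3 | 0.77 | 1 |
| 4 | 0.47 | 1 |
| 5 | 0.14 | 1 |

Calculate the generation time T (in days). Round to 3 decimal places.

lx·mx: 0, 0.99, 0, 0.77, 0.47, 0.14 → R0 = 2.37
x·lx·mx: 0, 0.99, 0, 2.31, 1.88, 0.7 → Σ = 5.88
T = 5.88 / 2.37 = 2.481013… → 2.481

2.481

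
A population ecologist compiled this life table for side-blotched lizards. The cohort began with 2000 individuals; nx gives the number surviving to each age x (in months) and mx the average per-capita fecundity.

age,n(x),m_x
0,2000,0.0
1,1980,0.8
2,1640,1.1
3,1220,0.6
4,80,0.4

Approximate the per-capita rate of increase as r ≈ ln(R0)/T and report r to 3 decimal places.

0.404

lx = nx/n0 = nx/2000: 1, 0.99, 0.82, 0.61, 0.04
R0 = Σ lx·mx = 0 + 0.792 + 0.902 + 0.366 + 0.016 = 2.076
Σ x·lx·mx = 3.758; T = 3.758/2.076 = 1.81021…
r ≈ ln(R0)/T = ln(2.076)/1.81021… = 0.40351… → 0.404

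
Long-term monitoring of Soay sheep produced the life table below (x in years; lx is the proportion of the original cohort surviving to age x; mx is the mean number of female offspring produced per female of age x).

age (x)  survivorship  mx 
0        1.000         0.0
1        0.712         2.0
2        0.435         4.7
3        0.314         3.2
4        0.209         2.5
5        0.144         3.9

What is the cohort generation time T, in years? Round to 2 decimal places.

lx·mx: 0, 1.424, 2.0445, 1.0048, 0.5225, 0.5616 → R0 = 5.5574
x·lx·mx: 0, 1.424, 4.089, 3.0144, 2.09, 2.808 → Σ = 13.4254
T = 13.4254 / 5.5574 = 2.41577… → 2.42

2.42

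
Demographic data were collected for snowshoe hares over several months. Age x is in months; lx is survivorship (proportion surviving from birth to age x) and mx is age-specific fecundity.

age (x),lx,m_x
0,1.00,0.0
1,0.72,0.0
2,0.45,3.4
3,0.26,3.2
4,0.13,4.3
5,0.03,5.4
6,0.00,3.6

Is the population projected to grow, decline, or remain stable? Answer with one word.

growing

R0 = Σ lx·mx = 0 + 0 + 1.53 + 0.832 + 0.559 + 0.162 + 0 = 3.083
R0 > 1, so the population is growing.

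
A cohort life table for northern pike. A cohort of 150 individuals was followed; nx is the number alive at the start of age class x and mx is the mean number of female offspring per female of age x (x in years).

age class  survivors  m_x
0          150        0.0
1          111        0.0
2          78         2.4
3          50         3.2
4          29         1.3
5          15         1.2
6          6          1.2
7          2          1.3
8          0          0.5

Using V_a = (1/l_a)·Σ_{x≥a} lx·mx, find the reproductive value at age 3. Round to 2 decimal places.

4.51

lx = nx/n0 = nx/150: 1, 0.74, 0.52, 0.33333…, 0.19333…, 0.1, 0.04, 0.01333…, 0
lx·mx for x ≥ 3: 1.066667…, 0.251333…, 0.12, 0.048, 0.017333…, 0 → sum = 1.503333…
V_3 = 1.503333… / l_3 = 1.503333… / 0.333333… = 4.51… → 4.51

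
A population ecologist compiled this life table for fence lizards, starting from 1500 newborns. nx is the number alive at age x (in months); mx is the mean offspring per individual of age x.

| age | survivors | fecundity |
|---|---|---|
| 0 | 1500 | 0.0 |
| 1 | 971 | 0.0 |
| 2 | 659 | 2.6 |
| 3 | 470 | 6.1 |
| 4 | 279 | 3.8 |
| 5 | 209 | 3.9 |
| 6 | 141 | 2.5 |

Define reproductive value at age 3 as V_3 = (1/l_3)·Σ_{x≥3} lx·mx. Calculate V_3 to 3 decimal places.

lx = nx/n0 = nx/1500: 1, 0.64733…, 0.43933…, 0.31333…, 0.186, 0.13933…, 0.094
lx·mx for x ≥ 3: 1.911333…, 0.7068, 0.5434…, 0.235 → sum = 3.396533…
V_3 = 3.396533… / l_3 = 3.396533… / 0.313333… = 10.84… → 10.840

10.840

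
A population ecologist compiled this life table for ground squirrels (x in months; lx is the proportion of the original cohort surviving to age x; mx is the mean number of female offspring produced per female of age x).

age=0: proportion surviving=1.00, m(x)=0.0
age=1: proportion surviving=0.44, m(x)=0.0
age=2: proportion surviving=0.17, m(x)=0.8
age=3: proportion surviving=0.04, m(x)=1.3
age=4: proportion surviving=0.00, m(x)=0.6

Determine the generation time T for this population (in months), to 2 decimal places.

2.28

lx·mx: 0, 0, 0.136, 0.052, 0 → R0 = 0.188
x·lx·mx: 0, 0, 0.272, 0.156, 0 → Σ = 0.428
T = 0.428 / 0.188 = 2.276596… → 2.28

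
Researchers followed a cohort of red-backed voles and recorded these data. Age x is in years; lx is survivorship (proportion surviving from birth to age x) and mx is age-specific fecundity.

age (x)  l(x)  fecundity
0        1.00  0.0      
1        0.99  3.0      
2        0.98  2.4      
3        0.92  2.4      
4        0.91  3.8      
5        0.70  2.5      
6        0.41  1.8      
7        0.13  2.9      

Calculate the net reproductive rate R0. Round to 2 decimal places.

lx·mx by age: 0, 2.97, 2.352, 2.208, 3.458, 1.75, 0.738, 0.377
R0 = Σ lx·mx = 13.853 → 13.85

13.85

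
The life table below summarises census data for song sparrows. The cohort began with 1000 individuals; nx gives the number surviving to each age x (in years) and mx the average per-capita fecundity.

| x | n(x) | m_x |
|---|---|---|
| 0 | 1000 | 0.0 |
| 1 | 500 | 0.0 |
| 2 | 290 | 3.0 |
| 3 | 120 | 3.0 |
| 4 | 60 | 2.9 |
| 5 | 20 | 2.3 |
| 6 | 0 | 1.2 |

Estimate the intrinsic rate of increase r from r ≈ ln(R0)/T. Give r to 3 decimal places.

0.144

lx = nx/n0 = nx/1000: 1, 0.5, 0.29, 0.12, 0.06, 0.02, 0
R0 = Σ lx·mx = 0 + 0 + 0.87 + 0.36 + 0.174 + 0.046 + 0 = 1.45
Σ x·lx·mx = 3.746; T = 3.746/1.45 = 2.58345…
r ≈ ln(R0)/T = ln(1.45)/2.58345… = 0.14382… → 0.144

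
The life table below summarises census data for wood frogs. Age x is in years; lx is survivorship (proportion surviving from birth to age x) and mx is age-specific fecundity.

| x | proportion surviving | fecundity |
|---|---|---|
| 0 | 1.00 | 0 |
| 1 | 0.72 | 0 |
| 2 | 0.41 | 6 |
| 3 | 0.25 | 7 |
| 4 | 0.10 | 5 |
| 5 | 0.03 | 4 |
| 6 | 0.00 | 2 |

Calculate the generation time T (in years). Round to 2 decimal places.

2.64

lx·mx: 0, 0, 2.46, 1.75, 0.5, 0.12, 0 → R0 = 4.83
x·lx·mx: 0, 0, 4.92, 5.25, 2, 0.6, 0 → Σ = 12.77
T = 12.77 / 4.83 = 2.643892… → 2.64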